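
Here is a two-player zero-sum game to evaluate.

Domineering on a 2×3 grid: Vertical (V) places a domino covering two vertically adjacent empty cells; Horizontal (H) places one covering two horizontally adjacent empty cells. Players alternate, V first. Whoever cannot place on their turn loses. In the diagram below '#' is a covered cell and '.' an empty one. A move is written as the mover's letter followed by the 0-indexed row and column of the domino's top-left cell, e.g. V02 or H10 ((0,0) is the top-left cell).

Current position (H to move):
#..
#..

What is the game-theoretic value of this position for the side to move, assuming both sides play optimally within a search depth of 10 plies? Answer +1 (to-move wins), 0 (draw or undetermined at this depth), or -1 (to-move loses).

value(#../#.., H) = +1

ply 1, H at #../#.. | H01=+1→###/#..*; H11=+1→#../###
ply 2: ###/#.. is terminal -1 (V); from #../#.. depth 10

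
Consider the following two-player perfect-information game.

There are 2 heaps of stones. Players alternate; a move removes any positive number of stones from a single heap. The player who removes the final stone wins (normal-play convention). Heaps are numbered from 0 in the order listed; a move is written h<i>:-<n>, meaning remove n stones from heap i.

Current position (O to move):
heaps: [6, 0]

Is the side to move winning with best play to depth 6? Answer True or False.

p1 O@[(6,0)]: h0:-1[(5,0)]-1 h0:-2[(4,0)]-1 h0:-3[(3,0)]-1 h0:-4[(2,0)]-1 h0:-5[(1,0)]-1 h0:-6[(0,0)]+1*
p2 X@[(0,0)] terminal -1; root [(6,0)] d6

O winning at [(6,0)]: True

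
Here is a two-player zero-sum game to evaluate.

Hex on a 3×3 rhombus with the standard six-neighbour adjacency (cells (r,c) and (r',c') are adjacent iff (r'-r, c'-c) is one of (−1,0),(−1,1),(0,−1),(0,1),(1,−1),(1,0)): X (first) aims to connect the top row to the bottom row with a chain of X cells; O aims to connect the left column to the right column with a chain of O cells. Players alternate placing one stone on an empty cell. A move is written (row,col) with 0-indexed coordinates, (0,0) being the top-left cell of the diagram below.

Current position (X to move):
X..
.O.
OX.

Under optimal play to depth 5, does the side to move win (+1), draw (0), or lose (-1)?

p1 X@[X../.O./OX.]: (0,1)[XX./.O./OX.]-1* (0,2)[X.X/.O./OX.]-1 (1,0)[X../XO./OX.]-1 (1,2)[X../.OX/OX.]-1 (2,2)[X../.O./OXX]-1
p2 O@[XX./.O./OX.]: (0,2)[XXO/.O./OX.]+1* (1,0)[XX./OO./OX.]+1 (1,2)[XX./.OO/OX.]+1 (2,2)[XX./.O./OXO]+1
p3 X@[XXO/.O./OX.] terminal -1; root [X../.O./OX.] d5

value(X../.O./OX., X) = -1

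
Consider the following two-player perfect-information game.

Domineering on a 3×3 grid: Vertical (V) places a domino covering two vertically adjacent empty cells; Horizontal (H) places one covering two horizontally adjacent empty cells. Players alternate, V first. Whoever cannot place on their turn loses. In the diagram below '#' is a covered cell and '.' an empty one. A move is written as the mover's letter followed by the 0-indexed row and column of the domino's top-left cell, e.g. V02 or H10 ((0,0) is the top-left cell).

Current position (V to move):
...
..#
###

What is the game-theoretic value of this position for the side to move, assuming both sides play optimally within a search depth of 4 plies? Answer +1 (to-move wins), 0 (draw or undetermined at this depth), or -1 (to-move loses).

value(.../..#/###, V) = +1

ply 1, V at .../..#/### | V00=-1→#../#.#/###; V01=+1→.#./.##/###*
ply 2: .#./.##/### is terminal -1 (H); from .../..#/### depth 4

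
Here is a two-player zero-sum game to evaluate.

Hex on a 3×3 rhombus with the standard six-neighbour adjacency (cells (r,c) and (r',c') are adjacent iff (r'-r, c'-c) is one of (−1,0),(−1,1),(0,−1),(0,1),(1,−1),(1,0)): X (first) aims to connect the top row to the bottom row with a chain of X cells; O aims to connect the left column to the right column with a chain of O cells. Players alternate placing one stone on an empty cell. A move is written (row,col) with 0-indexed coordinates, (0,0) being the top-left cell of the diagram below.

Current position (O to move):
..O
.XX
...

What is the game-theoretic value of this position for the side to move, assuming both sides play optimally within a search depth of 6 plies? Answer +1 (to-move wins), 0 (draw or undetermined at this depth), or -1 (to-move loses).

value(..O/.XX/..., O) = +1

[..O/.XX/...] O move#1: (0,0):-1/O.O/.XX/..., (0,1):+1/.OO/.XX/...*, (1,0):-1/..O/OXX/..., (2,0):-1/..O/.XX/O.., (2,1):-1/..O/.XX/.O., (2,2):-1/..O/.XX/..O
[.OO/.XX/...] X move#2: (0,0):-1/XOO/.XX/...*, (1,0):-1/.OO/XXX/..., (2,0):-1/.OO/.XX/X.., (2,1):-1/.OO/.XX/.X., (2,2):-1/.OO/.XX/..X
[XOO/.XX/...] O move#3: (1,0):+1/XOO/OXX/...*, (2,0):-1/XOO/.XX/O.., (2,1):-1/XOO/.XX/.O., (2,2):-1/XOO/.XX/..O
[XOO/OXX/...] end (terminal -1, X#4); searched ..O/.XX/... to 6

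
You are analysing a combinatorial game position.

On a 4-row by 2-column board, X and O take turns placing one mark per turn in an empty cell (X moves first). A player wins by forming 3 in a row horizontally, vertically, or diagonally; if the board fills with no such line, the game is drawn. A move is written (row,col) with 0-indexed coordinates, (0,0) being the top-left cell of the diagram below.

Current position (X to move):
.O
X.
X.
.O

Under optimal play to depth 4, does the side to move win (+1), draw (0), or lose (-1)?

value(.O/X./X./.O, X) = +1

ply 1, X at .O/X./X./.O | (0,0)=+1→XO/X./X./.O*; (1,1)=+1→.O/XX/X./.O; (2,1)=+1→.O/X./XX/.O; (3,0)=+1→.O/X./X./XO
ply 2: XO/X./X./.O is terminal -1 (O); from .O/X./X./.O depth 4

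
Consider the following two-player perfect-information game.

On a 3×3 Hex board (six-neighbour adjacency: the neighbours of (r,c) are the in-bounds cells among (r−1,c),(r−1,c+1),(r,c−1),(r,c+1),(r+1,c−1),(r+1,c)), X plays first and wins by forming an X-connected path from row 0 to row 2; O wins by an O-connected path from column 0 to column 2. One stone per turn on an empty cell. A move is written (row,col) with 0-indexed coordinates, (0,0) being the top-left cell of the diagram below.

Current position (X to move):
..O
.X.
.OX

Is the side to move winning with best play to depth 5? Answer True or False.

X winning at [..O/.X./.OX]: True

ply 1, X at ..O/.X./.OX | (0,0)=+1→X.O/.X./.OX*; (0,1)=+1→.XO/.X./.OX; (1,0)=+1→..O/XX./.OX; (1,2)=-1→..O/.XX/.OX; (2,0)=-1→..O/.X./XOX
ply 2, O at X.O/.X./.OX | (0,1)=-1→XOO/.X./.OX*; (1,0)=-1→X.O/OX./.OX; (1,2)=-1→X.O/.XO/.OX; (2,0)=-1→X.O/.X./OOX
ply 3, X at XOO/.X./.OX | (1,0)=+1→XOO/XX./.OX*; (1,2)=-1→XOO/.XX/.OX; (2,0)=-1→XOO/.X./XOX
ply 4, O at XOO/XX./.OX | (1,2)=-1→XOO/XXO/.OX*; (2,0)=-1→XOO/XX./OOX
ply 5, X at XOO/XXO/.OX | (2,0)=+1→XOO/XXO/XOX*
ply 6: XOO/XXO/XOX is terminal -1 (O); from ..O/.X./.OX depth 5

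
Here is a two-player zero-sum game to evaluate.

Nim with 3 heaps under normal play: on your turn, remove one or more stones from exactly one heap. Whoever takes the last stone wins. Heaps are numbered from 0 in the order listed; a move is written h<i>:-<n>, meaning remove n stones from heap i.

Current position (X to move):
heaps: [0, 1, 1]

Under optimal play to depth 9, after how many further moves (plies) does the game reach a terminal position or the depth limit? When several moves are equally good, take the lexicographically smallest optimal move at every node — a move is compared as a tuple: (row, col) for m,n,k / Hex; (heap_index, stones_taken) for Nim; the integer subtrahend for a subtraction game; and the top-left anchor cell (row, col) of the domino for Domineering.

[(0,1,1)] X move#1: h1:-1:-1/(0,0,1)*, h2:-1:-1/(0,1,0)
[(0,0,1)] O move#2: h2:-1:+1/(0,0,0)*
[(0,0,0)] end (terminal -1, X#3); searched (0,1,1) to 9

PV length from [(0,1,1)]: 2 plies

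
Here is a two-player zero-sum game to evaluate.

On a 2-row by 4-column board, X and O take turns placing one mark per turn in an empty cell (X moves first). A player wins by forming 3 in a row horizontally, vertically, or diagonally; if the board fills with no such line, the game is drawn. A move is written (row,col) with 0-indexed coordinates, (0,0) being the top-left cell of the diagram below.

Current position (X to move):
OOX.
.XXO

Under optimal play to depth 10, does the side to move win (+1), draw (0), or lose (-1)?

value(OOX./.XXO, X) = +1

p1 X@[OOX./.XXO]: (0,3)[OOXX/.XXO]+0 (1,0)[OOX./XXXO]+1*
p2 O@[OOX./XXXO] terminal -1; root [OOX./.XXO] d10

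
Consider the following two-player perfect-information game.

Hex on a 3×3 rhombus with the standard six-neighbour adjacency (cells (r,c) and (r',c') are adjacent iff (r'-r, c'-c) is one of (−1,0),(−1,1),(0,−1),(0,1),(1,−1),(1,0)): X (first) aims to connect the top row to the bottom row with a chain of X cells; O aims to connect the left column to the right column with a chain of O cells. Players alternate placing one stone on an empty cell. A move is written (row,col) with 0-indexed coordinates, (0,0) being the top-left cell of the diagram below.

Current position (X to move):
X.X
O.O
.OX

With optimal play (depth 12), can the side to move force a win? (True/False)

X winning at [X.X/O.O/.OX]: False

p1 X@[X.X/O.O/.OX]: (0,1)[XXX/O.O/.OX]-1* (1,1)[X.X/OXO/.OX]-1 (2,0)[X.X/O.O/XOX]-1
p2 O@[XXX/O.O/.OX]: (1,1)[XXX/OOO/.OX]+1* (2,0)[XXX/O.O/OOX]+1
p3 X@[XXX/OOO/.OX] terminal -1; root [X.X/O.O/.OX] d12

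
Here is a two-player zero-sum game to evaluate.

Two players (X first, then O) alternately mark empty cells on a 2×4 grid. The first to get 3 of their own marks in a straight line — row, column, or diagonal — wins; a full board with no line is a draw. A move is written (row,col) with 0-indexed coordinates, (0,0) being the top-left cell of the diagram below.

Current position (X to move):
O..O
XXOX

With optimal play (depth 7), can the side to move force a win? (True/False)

X winning at [O..O/XXOX]: False

ply 1, X at O..O/XXOX | (0,1)=+0→OX.O/XXOX*; (0,2)=+0→O.XO/XXOX
ply 2, O at OX.O/XXOX | (0,2)=+0→OXOO/XXOX*
ply 3: OXOO/XXOX is terminal +0 (X); from O..O/XXOX depth 7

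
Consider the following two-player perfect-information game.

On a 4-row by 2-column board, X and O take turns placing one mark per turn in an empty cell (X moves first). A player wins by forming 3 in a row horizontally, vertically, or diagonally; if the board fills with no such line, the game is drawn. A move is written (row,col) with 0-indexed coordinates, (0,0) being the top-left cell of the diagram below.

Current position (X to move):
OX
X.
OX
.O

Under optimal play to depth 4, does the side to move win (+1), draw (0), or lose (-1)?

value(OX/X./OX/.O, X) = +1

ply 1, X at OX/X./OX/.O | (1,1)=+1→OX/XX/OX/.O*; (3,0)=+0→OX/X./OX/XO
ply 2: OX/XX/OX/.O is terminal -1 (O); from OX/X./OX/.O depth 4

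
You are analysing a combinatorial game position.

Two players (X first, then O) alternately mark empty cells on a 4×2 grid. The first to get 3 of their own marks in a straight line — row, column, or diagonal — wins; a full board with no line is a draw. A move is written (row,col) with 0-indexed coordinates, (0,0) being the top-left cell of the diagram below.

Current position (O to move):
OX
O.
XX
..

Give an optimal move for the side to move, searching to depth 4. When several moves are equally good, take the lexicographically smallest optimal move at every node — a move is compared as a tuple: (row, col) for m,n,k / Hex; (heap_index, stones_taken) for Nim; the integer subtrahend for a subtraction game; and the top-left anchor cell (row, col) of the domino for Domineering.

O's best at [OX/O./XX/..]: (1,1)

ply 1, O at OX/O./XX/.. | (1,1)=+0→OX/OO/XX/..*; (3,0)=-1→OX/O./XX/O.; (3,1)=-1→OX/O./XX/.O
ply 2, X at OX/OO/XX/.. | (3,0)=+0→OX/OO/XX/X.*; (3,1)=+0→OX/OO/XX/.X
ply 3, O at OX/OO/XX/X. | (3,1)=+0→OX/OO/XX/XO*
ply 4: OX/OO/XX/XO is terminal +0 (X); from OX/O./XX/.. depth 4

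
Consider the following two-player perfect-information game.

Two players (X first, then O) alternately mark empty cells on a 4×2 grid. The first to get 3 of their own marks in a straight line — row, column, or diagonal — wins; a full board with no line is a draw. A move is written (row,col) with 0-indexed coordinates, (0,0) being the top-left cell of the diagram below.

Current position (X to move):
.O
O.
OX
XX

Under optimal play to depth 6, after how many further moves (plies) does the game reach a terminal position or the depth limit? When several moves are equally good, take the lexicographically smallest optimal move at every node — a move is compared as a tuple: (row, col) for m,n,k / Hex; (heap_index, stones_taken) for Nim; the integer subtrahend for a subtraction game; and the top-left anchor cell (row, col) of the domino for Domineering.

PV length from [.O/O./OX/XX]: 1 ply

p1 X@[.O/O./OX/XX]: (0,0)[XO/O./OX/XX]+0 (1,1)[.O/OX/OX/XX]+1*
p2 O@[.O/OX/OX/XX] terminal -1; root [.O/O./OX/XX] d6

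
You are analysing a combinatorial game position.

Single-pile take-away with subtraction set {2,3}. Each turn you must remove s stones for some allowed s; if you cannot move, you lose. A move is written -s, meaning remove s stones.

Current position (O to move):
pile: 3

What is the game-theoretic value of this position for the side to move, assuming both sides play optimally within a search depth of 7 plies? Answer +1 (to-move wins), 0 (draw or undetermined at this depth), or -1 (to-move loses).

value(3, O) = +1

[3] O move#1: -2:+1/1*, -3:+1/0
[1] end (terminal -1, X#2); searched 3 to 7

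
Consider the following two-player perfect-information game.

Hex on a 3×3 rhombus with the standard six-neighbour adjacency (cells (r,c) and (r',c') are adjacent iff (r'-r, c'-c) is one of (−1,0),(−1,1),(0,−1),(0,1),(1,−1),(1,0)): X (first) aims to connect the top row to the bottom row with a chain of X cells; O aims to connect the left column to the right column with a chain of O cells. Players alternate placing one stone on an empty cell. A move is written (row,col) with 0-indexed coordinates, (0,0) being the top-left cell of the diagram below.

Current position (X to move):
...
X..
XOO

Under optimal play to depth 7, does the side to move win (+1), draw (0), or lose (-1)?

value(.../X../XOO, X) = +1

p1 X@[.../X../XOO]: (0,0)[X../X../XOO]+1* (0,1)[.X./X../XOO]+1 (0,2)[..X/X../XOO]+1 (1,1)[.../XX./XOO]+1 (1,2)[.../X.X/XOO]+1
p2 O@[X../X../XOO] terminal -1; root [.../X../XOO] d7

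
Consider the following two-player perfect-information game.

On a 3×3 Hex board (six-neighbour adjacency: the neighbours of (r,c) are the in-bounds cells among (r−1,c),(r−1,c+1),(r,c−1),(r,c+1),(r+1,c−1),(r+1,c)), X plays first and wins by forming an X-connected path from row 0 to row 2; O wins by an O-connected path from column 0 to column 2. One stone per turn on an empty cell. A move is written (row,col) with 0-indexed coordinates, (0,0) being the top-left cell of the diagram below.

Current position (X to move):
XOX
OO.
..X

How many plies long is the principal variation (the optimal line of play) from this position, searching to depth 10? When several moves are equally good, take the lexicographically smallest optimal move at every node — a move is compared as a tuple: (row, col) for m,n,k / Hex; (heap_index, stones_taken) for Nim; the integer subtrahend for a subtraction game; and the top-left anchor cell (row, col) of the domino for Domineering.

[XOX/OO./..X] X move#1: (1,2):+1/XOX/OOX/..X*, (2,0):-1/XOX/OO./X.X, (2,1):-1/XOX/OO./.XX
[XOX/OOX/..X] end (terminal -1, O#2); searched XOX/OO./..X to 10

PV length from [XOX/OO./..X]: 1 ply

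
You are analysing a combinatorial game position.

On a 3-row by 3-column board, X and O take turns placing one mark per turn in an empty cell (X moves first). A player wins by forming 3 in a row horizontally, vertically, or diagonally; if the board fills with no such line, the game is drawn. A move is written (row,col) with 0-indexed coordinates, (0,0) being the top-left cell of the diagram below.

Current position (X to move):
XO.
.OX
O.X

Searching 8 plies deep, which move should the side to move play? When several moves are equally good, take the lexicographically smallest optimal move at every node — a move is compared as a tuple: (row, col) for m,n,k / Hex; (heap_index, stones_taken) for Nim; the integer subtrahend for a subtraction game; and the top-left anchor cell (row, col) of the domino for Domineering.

X's best at [XO./.OX/O.X]: (0,2)

ply 1, X at XO./.OX/O.X | (0,2)=+1→XOX/.OX/O.X*; (1,0)=-1→XO./XOX/O.X; (2,1)=-1→XO./.OX/OXX
ply 2: XOX/.OX/O.X is terminal -1 (O); from XO./.OX/O.X depth 8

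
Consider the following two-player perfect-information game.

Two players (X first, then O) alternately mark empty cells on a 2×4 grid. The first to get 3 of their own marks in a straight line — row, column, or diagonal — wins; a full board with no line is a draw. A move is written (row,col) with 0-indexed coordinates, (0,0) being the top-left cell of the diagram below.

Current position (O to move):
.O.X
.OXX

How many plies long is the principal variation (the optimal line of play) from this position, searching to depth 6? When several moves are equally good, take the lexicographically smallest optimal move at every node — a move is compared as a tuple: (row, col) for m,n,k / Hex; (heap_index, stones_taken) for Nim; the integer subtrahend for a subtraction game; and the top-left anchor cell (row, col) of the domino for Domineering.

PV length from [.O.X/.OXX]: 3 plies

ply 1, O at .O.X/.OXX | (0,0)=+0→OO.X/.OXX*; (0,2)=+0→.OOX/.OXX; (1,0)=+0→.O.X/OOXX
ply 2, X at OO.X/.OXX | (0,2)=+0→OOXX/.OXX*; (1,0)=-1→OO.X/XOXX
ply 3, O at OOXX/.OXX | (1,0)=+0→OOXX/OOXX*
ply 4: OOXX/OOXX is terminal +0 (X); from .O.X/.OXX depth 6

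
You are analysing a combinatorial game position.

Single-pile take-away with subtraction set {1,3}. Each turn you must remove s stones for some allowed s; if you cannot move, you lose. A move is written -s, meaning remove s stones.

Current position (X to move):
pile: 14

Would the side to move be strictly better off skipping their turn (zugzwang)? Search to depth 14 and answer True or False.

ply 1, X at 14 | -1=-1→13*; -3=-1→11
ply 2, O at 13 | -1=+1→12*; -3=+1→10
ply 3, X at 12 | -1=-1→11*; -3=-1→9
ply 4, O at 11 | -1=+1→10*; -3=+1→8
ply 5, X at 10 | -1=-1→9*; -3=-1→7
ply 6, O at 9 | -1=+1→8*; -3=+1→6
ply 7, X at 8 | -1=-1→7*; -3=-1→5
ply 8, O at 7 | -1=+1→6*; -3=+1→4
ply 9, X at 6 | -1=-1→5*; -3=-1→3
ply 10, O at 5 | -1=+1→4*; -3=+1→2
ply 11, X at 4 | -1=-1→3*; -3=-1→1
ply 12, O at 3 | -1=+1→2*; -3=+1→0
ply 13, X at 2 | -1=-1→1*
ply 14, O at 1 | -1=+1→0*
ply 15: 0 is terminal -1 (X); from 14 depth 14
if X skipped the turn, O would face:
~ ply 1, O at 14 | -1=-1→13*; -3=-1→11
~ ply 2, X at 13 | -1=+1→12*; -3=+1→10
~ ply 3, O at 12 | -1=-1→11*; -3=-1→9
~ ply 4, X at 11 | -1=+1→10*; -3=+1→8
~ ply 5, O at 10 | -1=-1→9*; -3=-1→7
~ ply 6, X at 9 | -1=+1→8*; -3=+1→6
~ ply 7, O at 8 | -1=-1→7*; -3=-1→5
~ ply 8, X at 7 | -1=+1→6*; -3=+1→4
~ ply 9, O at 6 | -1=-1→5*; -3=-1→3
~ ply 10, X at 5 | -1=+1→4*; -3=+1→2
~ ply 11, O at 4 | -1=-1→3*; -3=-1→1
~ ply 12, X at 3 | -1=+1→2*; -3=+1→0
~ ply 13, O at 2 | -1=-1→1*
~ ply 14, X at 1 | -1=+1→0*
~ ply 15: 0 is terminal -1 (O); from 14 depth 14
compare (X): move=-1 vs pass=+1

zugzwang(14, X) = True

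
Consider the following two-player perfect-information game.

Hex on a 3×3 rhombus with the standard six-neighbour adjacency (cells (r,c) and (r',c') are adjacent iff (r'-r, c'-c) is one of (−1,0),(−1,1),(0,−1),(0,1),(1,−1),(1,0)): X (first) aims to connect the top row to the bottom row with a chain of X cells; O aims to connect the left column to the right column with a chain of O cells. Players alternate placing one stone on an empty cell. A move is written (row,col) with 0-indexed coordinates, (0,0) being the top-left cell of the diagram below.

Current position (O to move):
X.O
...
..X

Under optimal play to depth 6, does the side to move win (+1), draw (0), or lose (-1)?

value(X.O/.../..X, O) = +1

[X.O/.../..X] O move#1: (0,1):-1/XOO/.../..X, (1,0):+1/X.O/O../..X*, (1,1):+1/X.O/.O./..X, (1,2):-1/X.O/..O/..X, (2,0):-1/X.O/.../O.X, (2,1):-1/X.O/.../.OX
[X.O/O../..X] X move#2: (0,1):-1/XXO/O../..X*, (1,1):-1/X.O/OX./..X, (1,2):-1/X.O/O.X/..X, (2,0):-1/X.O/O../X.X, (2,1):-1/X.O/O../.XX
[XXO/O../..X] O move#3: (1,1):+1/XXO/OO./..X*, (1,2):-1/XXO/O.O/..X, (2,0):-1/XXO/O../O.X, (2,1):-1/XXO/O../.OX
[XXO/OO./..X] end (terminal -1, X#4); searched X.O/.../..X to 6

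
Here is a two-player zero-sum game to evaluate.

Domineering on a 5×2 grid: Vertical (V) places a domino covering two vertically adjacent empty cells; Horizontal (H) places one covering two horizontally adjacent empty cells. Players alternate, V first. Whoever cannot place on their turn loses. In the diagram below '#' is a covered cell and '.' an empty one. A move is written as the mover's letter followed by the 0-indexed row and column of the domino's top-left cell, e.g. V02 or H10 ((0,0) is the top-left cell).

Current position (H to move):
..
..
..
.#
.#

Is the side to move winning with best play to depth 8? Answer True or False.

p1 H@[../../../.#/.#]: H00[##/../../.#/.#]-1 H10[../##/../.#/.#]+1* H20[../../##/.#/.#]-1
p2 V@[../##/../.#/.#]: V20[../##/#./##/.#]-1* V30[../##/../##/##]-1
p3 H@[../##/#./##/.#]: H00[##/##/#./##/.#]+1*
p4 V@[##/##/#./##/.#] terminal -1; root [../../../.#/.#] d8

H winning at [../../../.#/.#]: True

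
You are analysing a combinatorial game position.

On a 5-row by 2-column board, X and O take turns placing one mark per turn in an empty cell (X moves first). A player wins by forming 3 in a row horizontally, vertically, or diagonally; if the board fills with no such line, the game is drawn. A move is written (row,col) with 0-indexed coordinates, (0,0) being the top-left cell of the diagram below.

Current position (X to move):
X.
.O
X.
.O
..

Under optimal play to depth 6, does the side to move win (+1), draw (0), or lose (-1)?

ply 1, X at X./.O/X./.O/.. | (0,1)=-1→XX/.O/X./.O/..; (1,0)=+1→X./XO/X./.O/..*; (2,1)=+0→X./.O/XX/.O/..; (3,0)=-1→X./.O/X./XO/..; (4,0)=-1→X./.O/X./.O/X.; (4,1)=-1→X./.O/X./.O/.X
ply 2: X./XO/X./.O/.. is terminal -1 (O); from X./.O/X./.O/.. depth 6

value(X./.O/X./.O/.., X) = +1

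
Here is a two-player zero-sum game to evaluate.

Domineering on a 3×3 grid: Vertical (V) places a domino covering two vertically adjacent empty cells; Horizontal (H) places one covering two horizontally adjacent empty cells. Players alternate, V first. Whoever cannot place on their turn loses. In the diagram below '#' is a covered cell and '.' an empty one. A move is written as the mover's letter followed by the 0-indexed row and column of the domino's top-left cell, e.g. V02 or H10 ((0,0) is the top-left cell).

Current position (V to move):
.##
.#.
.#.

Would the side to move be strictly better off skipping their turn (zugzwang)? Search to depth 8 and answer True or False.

zugzwang(.##/.#./.#., V) = False

p1 V@[.##/.#./.#.]: V00[###/##./.#.]+1* V10[.##/##./##.]+1 V12[.##/.##/.##]+1
p2 H@[###/##./.#.] terminal -1; root [.##/.#./.#.] d8
suppose V passes — search the same position with H to move:
pass> p1 H@[.##/.#./.#.] terminal -1; root [.##/.#./.#.] d8
for V: play +1, pass +1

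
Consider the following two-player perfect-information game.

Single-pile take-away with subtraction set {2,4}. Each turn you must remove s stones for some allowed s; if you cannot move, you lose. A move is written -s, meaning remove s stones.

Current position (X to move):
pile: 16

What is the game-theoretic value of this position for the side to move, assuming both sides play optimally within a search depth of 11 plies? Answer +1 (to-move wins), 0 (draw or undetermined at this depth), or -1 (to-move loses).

value(16, X) = +1

p1 X@[16]: -2[14]-1 -4[12]+1*
p2 O@[12]: -2[10]-1* -4[8]-1
p3 X@[10]: -2[8]-1 -4[6]+1*
p4 O@[6]: -2[4]-1* -4[2]-1
p5 X@[4]: -2[2]-1 -4[0]+1*
p6 O@[0] terminal -1; root [16] d11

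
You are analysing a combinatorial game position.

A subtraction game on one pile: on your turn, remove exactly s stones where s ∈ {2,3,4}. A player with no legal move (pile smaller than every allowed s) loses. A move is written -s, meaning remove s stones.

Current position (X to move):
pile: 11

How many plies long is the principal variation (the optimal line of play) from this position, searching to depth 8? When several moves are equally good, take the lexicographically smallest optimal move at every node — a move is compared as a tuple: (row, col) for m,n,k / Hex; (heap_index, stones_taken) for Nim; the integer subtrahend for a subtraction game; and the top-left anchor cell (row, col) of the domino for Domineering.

[11] X move#1: -2:-1/9, -3:-1/8, -4:+1/7*
[7] O move#2: -2:-1/5*, -3:-1/4, -4:-1/3
[5] X move#3: -2:-1/3, -3:-1/2, -4:+1/1*
[1] end (terminal -1, O#4); searched 11 to 8

PV length from [11]: 3 plies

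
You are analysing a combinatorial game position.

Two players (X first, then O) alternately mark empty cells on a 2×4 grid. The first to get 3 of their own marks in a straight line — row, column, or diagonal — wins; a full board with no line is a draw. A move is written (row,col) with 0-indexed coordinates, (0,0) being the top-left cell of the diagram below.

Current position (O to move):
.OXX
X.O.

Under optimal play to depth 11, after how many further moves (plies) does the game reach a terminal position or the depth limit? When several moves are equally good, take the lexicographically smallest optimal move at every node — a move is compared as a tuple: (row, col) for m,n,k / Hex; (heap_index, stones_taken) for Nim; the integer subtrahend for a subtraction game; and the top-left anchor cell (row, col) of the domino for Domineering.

PV length from [.OXX/X.O.]: 3 plies

p1 O@[.OXX/X.O.]: (0,0)[OOXX/X.O.]+0* (1,1)[.OXX/XOO.]+0 (1,3)[.OXX/X.OO]+0
p2 X@[OOXX/X.O.]: (1,1)[OOXX/XXO.]+0* (1,3)[OOXX/X.OX]+0
p3 O@[OOXX/XXO.]: (1,3)[OOXX/XXOO]+0*
p4 X@[OOXX/XXOO] terminal +0; root [.OXX/X.O.] d11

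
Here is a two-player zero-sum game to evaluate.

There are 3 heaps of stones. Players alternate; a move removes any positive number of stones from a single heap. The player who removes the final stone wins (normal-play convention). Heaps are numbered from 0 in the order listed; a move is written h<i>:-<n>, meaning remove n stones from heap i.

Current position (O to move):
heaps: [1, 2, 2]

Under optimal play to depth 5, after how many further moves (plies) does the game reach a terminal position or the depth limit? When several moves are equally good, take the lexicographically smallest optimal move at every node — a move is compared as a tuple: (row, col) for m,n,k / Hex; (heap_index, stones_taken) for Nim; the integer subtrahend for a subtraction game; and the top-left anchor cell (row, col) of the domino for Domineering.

PV length from [(1,2,2)]: 5 plies

[(1,2,2)] O move#1: h0:-1:+1/(0,2,2)*, h1:-1:-1/(1,1,2), h1:-2:-1/(1,0,2), h2:-1:-1/(1,2,1), h2:-2:-1/(1,2,0)
[(0,2,2)] X move#2: h1:-1:-1/(0,1,2)*, h1:-2:-1/(0,0,2), h2:-1:-1/(0,2,1), h2:-2:-1/(0,2,0)
[(0,1,2)] O move#3: h1:-1:-1/(0,0,2), h2:-1:+1/(0,1,1)*, h2:-2:-1/(0,1,0)
[(0,1,1)] X move#4: h1:-1:-1/(0,0,1)*, h2:-1:-1/(0,1,0)
[(0,0,1)] O move#5: h2:-1:+1/(0,0,0)*
[(0,0,0)] end (terminal -1, X#6); searched (1,2,2) to 5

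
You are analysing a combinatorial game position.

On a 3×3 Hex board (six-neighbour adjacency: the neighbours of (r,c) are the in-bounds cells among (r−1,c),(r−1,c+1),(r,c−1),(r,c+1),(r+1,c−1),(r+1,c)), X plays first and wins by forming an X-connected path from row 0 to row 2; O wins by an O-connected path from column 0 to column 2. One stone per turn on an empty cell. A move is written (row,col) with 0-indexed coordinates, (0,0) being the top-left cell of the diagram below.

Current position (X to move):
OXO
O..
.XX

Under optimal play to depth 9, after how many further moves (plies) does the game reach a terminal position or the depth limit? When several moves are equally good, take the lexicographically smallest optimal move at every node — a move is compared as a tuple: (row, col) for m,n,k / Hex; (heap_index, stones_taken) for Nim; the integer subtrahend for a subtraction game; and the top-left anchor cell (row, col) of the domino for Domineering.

PV length from [OXO/O../.XX]: 1 ply

p1 X@[OXO/O../.XX]: (1,1)[OXO/OX./.XX]+1* (1,2)[OXO/O.X/.XX]-1 (2,0)[OXO/O../XXX]-1
p2 O@[OXO/OX./.XX] terminal -1; root [OXO/O../.XX] d9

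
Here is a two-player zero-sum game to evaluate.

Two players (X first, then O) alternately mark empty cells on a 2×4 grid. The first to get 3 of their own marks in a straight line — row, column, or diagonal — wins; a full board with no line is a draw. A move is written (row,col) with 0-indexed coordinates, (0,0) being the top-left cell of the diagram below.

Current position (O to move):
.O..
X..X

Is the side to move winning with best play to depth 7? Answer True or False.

p1 O@[.O../X..X]: (0,0)[OO../X..X]+0 (0,2)[.OO./X..X]+1* (0,3)[.O.O/X..X]+0 (1,1)[.O../XO.X]+0 (1,2)[.O../X.OX]+0
p2 X@[.OO./X..X]: (0,0)[XOO./X..X]-1* (0,3)[.OOX/X..X]-1 (1,1)[.OO./XX.X]-1 (1,2)[.OO./X.XX]-1
p3 O@[XOO./X..X]: (0,3)[XOOO/X..X]+1* (1,1)[XOO./XO.X]+0 (1,2)[XOO./X.OX]+0
p4 X@[XOOO/X..X] terminal -1; root [.O../X..X] d7

O winning at [.O../X..X]: True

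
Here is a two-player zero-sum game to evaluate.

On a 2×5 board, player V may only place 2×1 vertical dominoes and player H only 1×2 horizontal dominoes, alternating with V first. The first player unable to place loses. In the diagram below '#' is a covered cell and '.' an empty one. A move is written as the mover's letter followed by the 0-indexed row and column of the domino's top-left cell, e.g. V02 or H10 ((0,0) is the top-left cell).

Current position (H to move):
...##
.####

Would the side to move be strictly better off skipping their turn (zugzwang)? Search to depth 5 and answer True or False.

[...##/.####] H move#1: H00:+1/##.##/.####*, H01:-1/.####/.####
[##.##/.####] end (terminal -1, V#2); searched ...##/.#### to 5
pass branch (V moves first from the same position):
  | [...##/.####] V move#1: V00:-1/#..##/#####*
  | [#..##/#####] H move#2: H01:+1/#####/#####*
  | [#####/#####] end (terminal -1, V#3); searched ...##/.#### to 5
H moving scores +1; H passing scores +1

zugzwang(...##/.####, H) = False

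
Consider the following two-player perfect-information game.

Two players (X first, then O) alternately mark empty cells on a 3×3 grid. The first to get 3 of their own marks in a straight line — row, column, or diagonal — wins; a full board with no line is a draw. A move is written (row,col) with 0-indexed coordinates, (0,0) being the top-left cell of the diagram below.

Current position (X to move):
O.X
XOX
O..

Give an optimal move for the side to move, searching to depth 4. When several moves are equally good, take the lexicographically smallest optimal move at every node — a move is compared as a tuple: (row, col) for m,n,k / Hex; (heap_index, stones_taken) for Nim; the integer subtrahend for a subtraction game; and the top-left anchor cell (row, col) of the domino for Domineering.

X's best at [O.X/XOX/O..]: (2,2)

[O.X/XOX/O..] X move#1: (0,1):-1/OXX/XOX/O.., (2,1):-1/O.X/XOX/OX., (2,2):+1/O.X/XOX/O.X*
[O.X/XOX/O.X] end (terminal -1, O#2); searched O.X/XOX/O.. to 4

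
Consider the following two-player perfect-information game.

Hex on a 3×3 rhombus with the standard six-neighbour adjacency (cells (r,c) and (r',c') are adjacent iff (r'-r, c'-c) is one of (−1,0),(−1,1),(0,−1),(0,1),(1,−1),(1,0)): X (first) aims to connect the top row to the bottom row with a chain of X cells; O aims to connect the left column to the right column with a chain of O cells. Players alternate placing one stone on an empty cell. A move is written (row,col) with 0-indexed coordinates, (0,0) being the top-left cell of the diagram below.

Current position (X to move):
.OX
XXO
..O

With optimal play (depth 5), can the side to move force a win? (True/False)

X winning at [.OX/XXO/..O]: True

p1 X@[.OX/XXO/..O]: (0,0)[XOX/XXO/..O]+1* (2,0)[.OX/XXO/X.O]+1 (2,1)[.OX/XXO/.XO]+1
p2 O@[XOX/XXO/..O]: (2,0)[XOX/XXO/O.O]-1* (2,1)[XOX/XXO/.OO]-1
p3 X@[XOX/XXO/O.O]: (2,1)[XOX/XXO/OXO]+1*
p4 O@[XOX/XXO/OXO] terminal -1; root [.OX/XXO/..O] d5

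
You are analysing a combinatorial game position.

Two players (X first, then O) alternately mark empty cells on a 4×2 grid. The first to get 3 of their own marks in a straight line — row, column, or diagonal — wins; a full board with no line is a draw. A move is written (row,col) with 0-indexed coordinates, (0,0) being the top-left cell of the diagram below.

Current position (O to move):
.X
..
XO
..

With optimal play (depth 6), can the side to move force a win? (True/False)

[.X/../XO/..] O move#1: (0,0):+0/OX/../XO/..*, (1,0):+0/.X/O./XO/.., (1,1):+0/.X/.O/XO/.., (3,0):+0/.X/../XO/O., (3,1):+0/.X/../XO/.O
[OX/../XO/..] X move#2: (1,0):+0/OX/X./XO/..*, (1,1):+0/OX/.X/XO/.., (3,0):+0/OX/../XO/X., (3,1):+0/OX/../XO/.X
[OX/X./XO/..] O move#3: (1,1):-1/OX/XO/XO/.., (3,0):+0/OX/X./XO/O.*, (3,1):-1/OX/X./XO/.O
[OX/X./XO/O.] X move#4: (1,1):+0/OX/XX/XO/O.*, (3,1):+0/OX/X./XO/OX
[OX/XX/XO/O.] O move#5: (3,1):+0/OX/XX/XO/OO*
[OX/XX/XO/OO] end (terminal +0, X#6); searched .X/../XO/.. to 6

O winning at [.X/../XO/..]: False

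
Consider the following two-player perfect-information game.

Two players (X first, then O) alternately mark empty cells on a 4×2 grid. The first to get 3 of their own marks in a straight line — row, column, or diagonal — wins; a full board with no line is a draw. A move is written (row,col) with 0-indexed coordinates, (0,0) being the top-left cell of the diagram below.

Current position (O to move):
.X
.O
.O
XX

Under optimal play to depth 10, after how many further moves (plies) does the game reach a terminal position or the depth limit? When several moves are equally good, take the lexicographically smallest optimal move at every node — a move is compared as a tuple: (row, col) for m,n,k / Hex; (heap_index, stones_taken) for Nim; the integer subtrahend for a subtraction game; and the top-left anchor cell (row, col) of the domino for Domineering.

PV length from [.X/.O/.O/XX]: 3 plies

p1 O@[.X/.O/.O/XX]: (0,0)[OX/.O/.O/XX]+0* (1,0)[.X/OO/.O/XX]+0 (2,0)[.X/.O/OO/XX]+0
p2 X@[OX/.O/.O/XX]: (1,0)[OX/XO/.O/XX]+0* (2,0)[OX/.O/XO/XX]+0
p3 O@[OX/XO/.O/XX]: (2,0)[OX/XO/OO/XX]+0*
p4 X@[OX/XO/OO/XX] terminal +0; root [.X/.O/.O/XX] d10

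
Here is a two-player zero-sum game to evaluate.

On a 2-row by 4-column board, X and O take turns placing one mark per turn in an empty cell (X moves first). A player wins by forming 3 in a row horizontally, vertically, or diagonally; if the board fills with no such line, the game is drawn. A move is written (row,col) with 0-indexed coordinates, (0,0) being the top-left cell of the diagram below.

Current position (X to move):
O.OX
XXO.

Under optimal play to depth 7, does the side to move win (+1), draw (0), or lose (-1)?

value(O.OX/XXO., X) = 0

ply 1, X at O.OX/XXO. | (0,1)=+0→OXOX/XXO.*; (1,3)=-1→O.OX/XXOX
ply 2, O at OXOX/XXO. | (1,3)=+0→OXOX/XXOO*
ply 3: OXOX/XXOO is terminal +0 (X); from O.OX/XXO. depth 7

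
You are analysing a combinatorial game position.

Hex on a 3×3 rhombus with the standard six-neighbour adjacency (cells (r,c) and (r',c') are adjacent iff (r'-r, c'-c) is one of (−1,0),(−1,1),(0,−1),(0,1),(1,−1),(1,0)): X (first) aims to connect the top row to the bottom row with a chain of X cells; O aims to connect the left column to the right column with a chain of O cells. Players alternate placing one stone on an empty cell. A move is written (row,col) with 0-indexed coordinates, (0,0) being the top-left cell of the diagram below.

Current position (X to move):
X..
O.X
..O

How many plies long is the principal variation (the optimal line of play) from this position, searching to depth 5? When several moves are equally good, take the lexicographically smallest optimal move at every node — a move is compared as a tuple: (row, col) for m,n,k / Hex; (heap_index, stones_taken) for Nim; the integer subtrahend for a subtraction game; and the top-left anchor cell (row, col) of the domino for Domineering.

ply 1, X at X../O.X/..O | (0,1)=-1→XX./O.X/..O; (0,2)=-1→X.X/O.X/..O; (1,1)=+1→X../OXX/..O*; (2,0)=-1→X../O.X/X.O; (2,1)=-1→X../O.X/.XO
ply 2, O at X../OXX/..O | (0,1)=-1→XO./OXX/..O*; (0,2)=-1→X.O/OXX/..O; (2,0)=-1→X../OXX/O.O; (2,1)=-1→X../OXX/.OO
ply 3, X at XO./OXX/..O | (0,2)=+1→XOX/OXX/..O*; (2,0)=-1→XO./OXX/X.O; (2,1)=-1→XO./OXX/.XO
ply 4, O at XOX/OXX/..O | (2,0)=-1→XOX/OXX/O.O*; (2,1)=-1→XOX/OXX/.OO
ply 5, X at XOX/OXX/O.O | (2,1)=+1→XOX/OXX/OXO*
ply 6: XOX/OXX/OXO is terminal -1 (O); from X../O.X/..O depth 5

PV length from [X../O.X/..O]: 5 plies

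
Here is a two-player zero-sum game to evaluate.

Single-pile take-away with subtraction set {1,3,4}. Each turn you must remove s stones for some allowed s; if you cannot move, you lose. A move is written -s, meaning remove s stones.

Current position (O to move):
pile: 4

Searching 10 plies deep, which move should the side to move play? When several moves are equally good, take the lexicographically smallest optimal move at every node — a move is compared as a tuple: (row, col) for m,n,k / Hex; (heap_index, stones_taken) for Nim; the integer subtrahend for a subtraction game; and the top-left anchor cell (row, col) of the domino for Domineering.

[4] O move#1: -1:-1/3, -3:-1/1, -4:+1/0*
[0] end (terminal -1, X#2); searched 4 to 10

O's best at [4]: -4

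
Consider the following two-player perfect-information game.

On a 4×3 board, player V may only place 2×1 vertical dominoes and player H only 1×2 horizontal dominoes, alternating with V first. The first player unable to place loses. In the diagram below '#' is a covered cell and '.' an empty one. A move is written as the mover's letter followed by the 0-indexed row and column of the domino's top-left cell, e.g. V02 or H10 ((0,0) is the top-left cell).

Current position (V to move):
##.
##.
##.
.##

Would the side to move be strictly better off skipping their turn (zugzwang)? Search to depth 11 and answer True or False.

ply 1, V at ##./##./##./.## | V02=+1→###/###/##./.##*; V12=+1→##./###/###/.##
ply 2: ###/###/##./.## is terminal -1 (H); from ##./##./##./.## depth 11
suppose V passes — search the same position with H to move:
pass> ply 1: ##./##./##./.## is terminal -1 (H); from ##./##./##./.## depth 11
for V: play +1, pass +1

zugzwang(##./##./##./.##, V) = False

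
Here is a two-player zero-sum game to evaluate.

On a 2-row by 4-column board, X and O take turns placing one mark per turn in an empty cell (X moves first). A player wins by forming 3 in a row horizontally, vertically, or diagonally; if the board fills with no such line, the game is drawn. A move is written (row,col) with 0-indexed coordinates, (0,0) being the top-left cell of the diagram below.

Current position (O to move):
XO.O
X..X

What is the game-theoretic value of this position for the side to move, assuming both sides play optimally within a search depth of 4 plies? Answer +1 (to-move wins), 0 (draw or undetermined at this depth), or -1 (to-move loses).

value(XO.O/X..X, O) = +1

p1 O@[XO.O/X..X]: (0,2)[XOOO/X..X]+1* (1,1)[XO.O/XO.X]+0 (1,2)[XO.O/X.OX]+0
p2 X@[XOOO/X..X] terminal -1; root [XO.O/X..X] d4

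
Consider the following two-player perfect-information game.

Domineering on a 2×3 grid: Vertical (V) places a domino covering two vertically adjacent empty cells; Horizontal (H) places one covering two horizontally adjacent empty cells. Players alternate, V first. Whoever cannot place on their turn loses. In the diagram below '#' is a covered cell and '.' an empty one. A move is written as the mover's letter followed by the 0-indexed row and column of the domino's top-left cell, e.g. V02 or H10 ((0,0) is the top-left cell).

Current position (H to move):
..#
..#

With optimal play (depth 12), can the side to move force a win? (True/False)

p1 H@[..#/..#]: H00[###/..#]+1* H10[..#/###]+1
p2 V@[###/..#] terminal -1; root [..#/..#] d12

H winning at [..#/..#]: True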